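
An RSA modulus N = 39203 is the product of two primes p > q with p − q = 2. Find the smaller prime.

197

Since p = q + 2, we have 39203 = q(q + 2), so q² + 2q − 39203 = 0.
Discriminant: 2² + 4·39203 = 4 + 156812 = 156816; √156816 = 396.
q = (−2 + 396)/2 = 197, and p = q + 2 = 199.
Check: 197 · 199 = 39203.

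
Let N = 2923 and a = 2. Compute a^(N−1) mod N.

2^1 ≡ 2 (mod 2923)
2^2 ≡ 2^2 = 4 ≡ 4 (mod 2923)
2^4 ≡ 4^2 = 16 ≡ 16 (mod 2923)
2^8 ≡ 16^2 = 256 ≡ 256 (mod 2923)
2^16 ≡ 256^2 = 65536 ≡ 1230 (mod 2923)
2^32 ≡ 1230^2 = 1512900 ≡ 1709 (mod 2923)
2^64 ≡ 1709^2 = 2920681 ≡ 604 (mod 2923)
2^128 ≡ 604^2 = 364816 ≡ 2364 (mod 2923)
2^256 ≡ 2364^2 = 5588496 ≡ 2643 (mod 2923)
2^512 ≡ 2643^2 = 6985449 ≡ 2402 (mod 2923)
2^1024 ≡ 2402^2 = 5769604 ≡ 2525 (mod 2923)
2^2048 ≡ 2525^2 = 6375625 ≡ 562 (mod 2923)
2922 = 2048 + 512 + 256 + 64 + 32 + 8 + 2 in binary powers of 2.
So 2^2922 ≡ 562 · 2402 · 2643 · 604 · 1709 · 256 · 4 ≡ 2617 (mod 2923).
Since 2617 ≠ 1, base 2 is a Fermat witness: 2923 is composite.

2617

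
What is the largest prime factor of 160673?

160673 = 31 · 5183
5183 = 71 · 73
73 is prime.
So 160673 = 31 · 71 · 73; the largest prime factor is 73.

73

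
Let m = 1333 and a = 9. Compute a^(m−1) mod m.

9^1 ≡ 9 (mod 1333)
9^2 ≡ 9^2 = 81 ≡ 81 (mod 1333)
9^4 ≡ 81^2 = 6561 ≡ 1229 (mod 1333)
9^8 ≡ 1229^2 = 1510441 ≡ 152 (mod 1333)
9^16 ≡ 152^2 = 23104 ≡ 443 (mod 1333)
9^32 ≡ 443^2 = 196249 ≡ 298 (mod 1333)
9^64 ≡ 298^2 = 88804 ≡ 826 (mod 1333)
9^128 ≡ 826^2 = 682276 ≡ 1113 (mod 1333)
9^256 ≡ 1113^2 = 1238769 ≡ 412 (mod 1333)
9^512 ≡ 412^2 = 169744 ≡ 453 (mod 1333)
9^1024 ≡ 453^2 = 205209 ≡ 1260 (mod 1333)
1332 = 1024 + 256 + 32 + 16 + 4 in binary powers of 2.
So 9^1332 ≡ 1260 · 412 · 298 · 443 · 1229 ≡ 250 (mod 1333).
Since 250 ≠ 1, base 9 is a Fermat witness: 1333 is composite.

250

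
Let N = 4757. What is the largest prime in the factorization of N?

4757 = 67 · 71
71 is prime.
So 4757 = 67 · 71; the largest prime factor is 71.

71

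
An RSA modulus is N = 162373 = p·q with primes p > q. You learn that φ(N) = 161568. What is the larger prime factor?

409

φ(n) = (p−1)(q−1) = n − (p+q) + 1, so p + q = 162373 − 161568 + 1 = 806.
p and q are the roots of t² − 806t + 162373 = 0.
Discriminant: 806² − 4·162373 = 649636 − 649492 = 144; √144 = 12.
q = (806 − 12)/2 = 397, p = (806 + 12)/2 = 409.
Check: 397 · 409 = 162373.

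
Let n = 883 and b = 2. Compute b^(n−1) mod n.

1

2^1 ≡ 2 (mod 883)
2^2 ≡ 2^2 = 4 ≡ 4 (mod 883)
2^4 ≡ 4^2 = 16 ≡ 16 (mod 883)
2^8 ≡ 16^2 = 256 ≡ 256 (mod 883)
2^16 ≡ 256^2 = 65536 ≡ 194 (mod 883)
2^32 ≡ 194^2 = 37636 ≡ 550 (mod 883)
2^64 ≡ 550^2 = 302500 ≡ 514 (mod 883)
2^128 ≡ 514^2 = 264196 ≡ 179 (mod 883)
2^256 ≡ 179^2 = 32041 ≡ 253 (mod 883)
2^512 ≡ 253^2 = 64009 ≡ 433 (mod 883)
882 = 512 + 256 + 64 + 32 + 16 + 2 in binary powers of 2.
So 2^882 ≡ 433 · 253 · 514 · 550 · 194 · 4 ≡ 1 (mod 883).
Since the result is 1, base 2 gives no evidence that 883 is composite.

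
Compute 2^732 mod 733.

1

2^1 ≡ 2 (mod 733)
2^2 ≡ 2^2 = 4 ≡ 4 (mod 733)
2^4 ≡ 4^2 = 16 ≡ 16 (mod 733)
2^8 ≡ 16^2 = 256 ≡ 256 (mod 733)
2^16 ≡ 256^2 = 65536 ≡ 299 (mod 733)
2^32 ≡ 299^2 = 89401 ≡ 708 (mod 733)
2^64 ≡ 708^2 = 501264 ≡ 625 (mod 733)
2^128 ≡ 625^2 = 390625 ≡ 669 (mod 733)
2^256 ≡ 669^2 = 447561 ≡ 431 (mod 733)
2^512 ≡ 431^2 = 185761 ≡ 312 (mod 733)
732 = 512 + 128 + 64 + 16 + 8 + 4 in binary powers of 2.
So 2^732 ≡ 312 · 669 · 625 · 299 · 256 · 16 ≡ 1 (mod 733).
Since the result is 1, base 2 gives no evidence that 733 is composite.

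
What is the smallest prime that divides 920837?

920837 is odd.
Digit sum 29, not divisible by 3.
Ends in 7: not divisible by 5.
7: 920837 = 7·131548 + 1
11: 920837 = 11·83712 + 5
13: 920837 = 13·70833 + 8
17: 920837 = 17·54166 + 15
19: 920837 = 19·48465 + 2
23: 920837 = 23·40036 + 9
29: 920837 = 29·31753

29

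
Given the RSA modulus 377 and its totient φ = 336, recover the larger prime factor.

29

φ(n) = (p−1)(q−1) = n − (p+q) + 1, so p + q = 377 − 336 + 1 = 42.
p and q are the roots of t² − 42t + 377 = 0.
Discriminant: 42² − 4·377 = 1764 − 1508 = 256; √256 = 16.
q = (42 − 16)/2 = 13, p = (42 + 16)/2 = 29.
Check: 13 · 29 = 377.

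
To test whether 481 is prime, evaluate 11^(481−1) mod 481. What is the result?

11^1 ≡ 11 (mod 481)
11^2 ≡ 11^2 = 121 ≡ 121 (mod 481)
11^4 ≡ 121^2 = 14641 ≡ 211 (mod 481)
11^8 ≡ 211^2 = 44521 ≡ 269 (mod 481)
11^16 ≡ 269^2 = 72361 ≡ 211 (mod 481)
11^32 ≡ 211^2 = 44521 ≡ 269 (mod 481)
11^64 ≡ 269^2 = 72361 ≡ 211 (mod 481)
11^128 ≡ 211^2 = 44521 ≡ 269 (mod 481)
11^256 ≡ 269^2 = 72361 ≡ 211 (mod 481)
480 = 256 + 128 + 64 + 32 in binary powers of 2.
So 11^480 ≡ 211 · 269 · 211 · 269 ≡ 1 (mod 481).
Since the result is 1, base 11 gives no evidence that 481 is composite.

1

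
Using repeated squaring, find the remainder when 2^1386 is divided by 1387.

1

2^1 ≡ 2 (mod 1387)
2^2 ≡ 2^2 = 4 ≡ 4 (mod 1387)
2^4 ≡ 4^2 = 16 ≡ 16 (mod 1387)
2^8 ≡ 16^2 = 256 ≡ 256 (mod 1387)
2^16 ≡ 256^2 = 65536 ≡ 347 (mod 1387)
2^32 ≡ 347^2 = 120409 ≡ 1127 (mod 1387)
2^64 ≡ 1127^2 = 1270129 ≡ 1024 (mod 1387)
2^128 ≡ 1024^2 = 1048576 ≡ 4 (mod 1387)
2^256 ≡ 4^2 = 16 ≡ 16 (mod 1387)
2^512 ≡ 16^2 = 256 ≡ 256 (mod 1387)
2^1024 ≡ 256^2 = 65536 ≡ 347 (mod 1387)
1386 = 1024 + 256 + 64 + 32 + 8 + 2 in binary powers of 2.
So 2^1386 ≡ 347 · 16 · 1024 · 1127 · 256 · 4 ≡ 1 (mod 1387).
Since the result is 1, base 2 gives no evidence that 1387 is composite.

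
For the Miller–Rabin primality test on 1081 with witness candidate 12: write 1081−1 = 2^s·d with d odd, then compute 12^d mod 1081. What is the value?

1081 − 1 = 1080 = 2^3 · 135, so d = 135.
12^1 ≡ 12 (mod 1081)
12^2 ≡ 12^2 = 144 ≡ 144 (mod 1081)
12^4 ≡ 144^2 = 20736 ≡ 197 (mod 1081)
12^8 ≡ 197^2 = 38809 ≡ 974 (mod 1081)
12^16 ≡ 974^2 = 948676 ≡ 639 (mod 1081)
12^32 ≡ 639^2 = 408321 ≡ 784 (mod 1081)
12^64 ≡ 784^2 = 614656 ≡ 648 (mod 1081)
12^128 ≡ 648^2 = 419904 ≡ 476 (mod 1081)
135 = 128 + 4 + 2 + 1 in binary powers of 2.
So 12^135 ≡ 476 · 197 · 144 · 12 ≡ 440 (mod 1081).
Squaring chain: 440 → 101 → 472; never reaches −1, so base 12 is a Miller–Rabin witness that 1081 is composite.

440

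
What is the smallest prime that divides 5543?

23

5543 is odd.
Digit sum 17, not divisible by 3.
Ends in 3: not divisible by 5.
7: 5543 = 7·791 + 6
11: 5543 = 11·503 + 10
13: 5543 = 13·426 + 5
17: 5543 = 17·326 + 1
19: 5543 = 19·291 + 14
23: 5543 = 23·241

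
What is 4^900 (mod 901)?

4^1 ≡ 4 (mod 901)
4^2 ≡ 4^2 = 16 ≡ 16 (mod 901)
4^4 ≡ 16^2 = 256 ≡ 256 (mod 901)
4^8 ≡ 256^2 = 65536 ≡ 664 (mod 901)
4^16 ≡ 664^2 = 440896 ≡ 307 (mod 901)
4^32 ≡ 307^2 = 94249 ≡ 545 (mod 901)
4^64 ≡ 545^2 = 297025 ≡ 596 (mod 901)
4^128 ≡ 596^2 = 355216 ≡ 222 (mod 901)
4^256 ≡ 222^2 = 49284 ≡ 630 (mod 901)
4^512 ≡ 630^2 = 396900 ≡ 460 (mod 901)
900 = 512 + 256 + 128 + 4 in binary powers of 2.
So 4^900 ≡ 460 · 630 · 222 · 256 ≡ 307 (mod 901).
Since 307 ≠ 1, base 4 is a Fermat witness: 901 is composite.

307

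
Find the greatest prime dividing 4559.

97

4559 = 47 · 97
97 is prime.
So 4559 = 47 · 97; the largest prime factor is 97.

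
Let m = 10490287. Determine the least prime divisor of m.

10490287 is odd.
Digit sum 31, not divisible by 3.
Ends in 7: not divisible by 5.
7: 10490287 = 7·1498612 + 3
11: 10490287 = 11·953662 + 5
13: 10490287 = 13·806945 + 2
17: 10490287 = 17·617075 + 12
19: 10490287 = 19·552120 + 7
23: 10490287 = 23·456099 + 10
29: 10490287 = 29·361734 + 1
31: 10490287 = 31·338396 + 11
37: 10490287 = 37·283521 + 10
41: 10490287 = 41·255860 + 27
43: 10490287 = 43·243960 + 7
47: 10490287 = 47·223197 + 28
53: 10490287 = 53·197929 + 50
59: 10490287 = 59·177801 + 28
61: 10490287 = 61·171971 + 56
67: 10490287 = 67·156571 + 30
71: 10490287 = 71·147750 + 37
73: 10490287 = 73·143702 + 41
79: 10490287 = 79·132788 + 35
83: 10490287 = 83·126389

83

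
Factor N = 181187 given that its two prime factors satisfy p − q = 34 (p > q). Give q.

409

Since p = q + 34, we have 181187 = q(q + 34), so q² + 34q − 181187 = 0.
Discriminant: 34² + 4·181187 = 1156 + 724748 = 725904; √725904 = 852.
q = (−34 + 852)/2 = 409, and p = q + 34 = 443.
Check: 409 · 443 = 181187.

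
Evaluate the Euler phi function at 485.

Factor: 485 = 5 · 97.
φ(485) = (5−1) · (97−1) = 4 · 96 = 384.

384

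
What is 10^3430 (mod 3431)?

10^1 ≡ 10 (mod 3431)
10^2 ≡ 10^2 = 100 ≡ 100 (mod 3431)
10^4 ≡ 100^2 = 10000 ≡ 3138 (mod 3431)
10^8 ≡ 3138^2 = 9847044 ≡ 74 (mod 3431)
10^16 ≡ 74^2 = 5476 ≡ 2045 (mod 3431)
10^32 ≡ 2045^2 = 4182025 ≡ 3067 (mod 3431)
10^64 ≡ 3067^2 = 9406489 ≡ 2118 (mod 3431)
10^128 ≡ 2118^2 = 4485924 ≡ 1607 (mod 3431)
10^256 ≡ 1607^2 = 2582449 ≡ 2337 (mod 3431)
10^512 ≡ 2337^2 = 5461569 ≡ 2848 (mod 3431)
10^1024 ≡ 2848^2 = 8111104 ≡ 220 (mod 3431)
10^2048 ≡ 220^2 = 48400 ≡ 366 (mod 3431)
3430 = 2048 + 1024 + 256 + 64 + 32 + 4 + 2 in binary powers of 2.
So 10^3430 ≡ 366 · 220 · 2337 · 2118 · 3067 · 3138 · 100 ≡ 1068 (mod 3431).
Since 1068 ≠ 1, base 10 is a Fermat witness: 3431 is composite.

1068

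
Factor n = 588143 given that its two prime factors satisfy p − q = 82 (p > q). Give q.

727

Since p = q + 82, we have 588143 = q(q + 82), so q² + 82q − 588143 = 0.
Discriminant: 82² + 4·588143 = 6724 + 2352572 = 2359296; √2359296 = 1536.
q = (−82 + 1536)/2 = 727, and p = q + 82 = 809.
Check: 727 · 809 = 588143.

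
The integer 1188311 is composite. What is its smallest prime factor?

1188311 is odd.
Digit sum 23, not divisible by 3.
Ends in 1: not divisible by 5.
7: 1188311 = 7·169758 + 5
11: 1188311 = 11·108028 + 3
13: 1188311 = 13·91408 + 7
17: 1188311 = 17·69900 + 11
19: 1188311 = 19·62542 + 13
23: 1188311 = 23·51665 + 16
29: 1188311 = 29·40976 + 7
31: 1188311 = 31·38332 + 19
37: 1188311 = 37·32116 + 19
41: 1188311 = 41·28983 + 8
43: 1188311 = 43·27635 + 6
47: 1188311 = 47·25283 + 10
53: 1188311 = 53·22420 + 51
59: 1188311 = 59·20140 + 51
61: 1188311 = 61·19480 + 31
67: 1188311 = 67·17735 + 66
71: 1188311 = 71·16736 + 55
73: 1188311 = 73·16278 + 17
79: 1188311 = 79·15041 + 72
83: 1188311 = 83·14317

83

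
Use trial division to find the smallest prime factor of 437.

19

437 is odd.
Digit sum 14, not divisible by 3.
Ends in 7: not divisible by 5.
7: 437 = 7·62 + 3
11: 437 = 11·39 + 8
13: 437 = 13·33 + 8
17: 437 = 17·25 + 12
19: 437 = 19·23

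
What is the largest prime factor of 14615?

79

14615 = 5 · 2923
2923 = 37 · 79
79 is prime.
So 14615 = 5 · 37 · 79; the largest prime factor is 79.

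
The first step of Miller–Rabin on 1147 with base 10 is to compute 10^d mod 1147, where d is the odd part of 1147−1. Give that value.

1147 − 1 = 1146 = 2^1 · 573, so d = 573.
10^1 ≡ 10 (mod 1147)
10^2 ≡ 10^2 = 100 ≡ 100 (mod 1147)
10^4 ≡ 100^2 = 10000 ≡ 824 (mod 1147)
10^8 ≡ 824^2 = 678976 ≡ 1099 (mod 1147)
10^16 ≡ 1099^2 = 1207801 ≡ 10 (mod 1147)
10^32 ≡ 10^2 = 100 ≡ 100 (mod 1147)
10^64 ≡ 100^2 = 10000 ≡ 824 (mod 1147)
10^128 ≡ 824^2 = 678976 ≡ 1099 (mod 1147)
10^256 ≡ 1099^2 = 1207801 ≡ 10 (mod 1147)
10^512 ≡ 10^2 = 100 ≡ 100 (mod 1147)
573 = 512 + 32 + 16 + 8 + 4 + 1 in binary powers of 2.
So 10^573 ≡ 100 · 100 · 10 · 1099 · 824 · 10 ≡ 1000 (mod 1147).
Squaring chain: 1000; never reaches −1, so base 10 is a Miller–Rabin witness that 1147 is composite.

1000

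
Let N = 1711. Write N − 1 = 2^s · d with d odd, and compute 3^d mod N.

1711 − 1 = 1710 = 2^1 · 855, so d = 855.
3^1 ≡ 3 (mod 1711)
3^2 ≡ 3^2 = 9 ≡ 9 (mod 1711)
3^4 ≡ 9^2 = 81 ≡ 81 (mod 1711)
3^8 ≡ 81^2 = 6561 ≡ 1428 (mod 1711)
3^16 ≡ 1428^2 = 2039184 ≡ 1383 (mod 1711)
3^32 ≡ 1383^2 = 1912689 ≡ 1502 (mod 1711)
3^64 ≡ 1502^2 = 2256004 ≡ 906 (mod 1711)
3^128 ≡ 906^2 = 820836 ≡ 1267 (mod 1711)
3^256 ≡ 1267^2 = 1605289 ≡ 371 (mod 1711)
3^512 ≡ 371^2 = 137641 ≡ 761 (mod 1711)
855 = 512 + 256 + 64 + 16 + 4 + 2 + 1 in binary powers of 2.
So 3^855 ≡ 761 · 371 · 906 · 1383 · 81 · 9 · 3 ≡ 606 (mod 1711).
Squaring chain: 606; never reaches −1, so base 3 is a Miller–Rabin witness that 1711 is composite.

606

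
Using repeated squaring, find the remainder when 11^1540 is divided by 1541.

967

11^1 ≡ 11 (mod 1541)
11^2 ≡ 11^2 = 121 ≡ 121 (mod 1541)
11^4 ≡ 121^2 = 14641 ≡ 772 (mod 1541)
11^8 ≡ 772^2 = 595984 ≡ 1158 (mod 1541)
11^16 ≡ 1158^2 = 1340964 ≡ 294 (mod 1541)
11^32 ≡ 294^2 = 86436 ≡ 140 (mod 1541)
11^64 ≡ 140^2 = 19600 ≡ 1108 (mod 1541)
11^128 ≡ 1108^2 = 1227664 ≡ 1028 (mod 1541)
11^256 ≡ 1028^2 = 1056784 ≡ 1199 (mod 1541)
11^512 ≡ 1199^2 = 1437601 ≡ 1389 (mod 1541)
11^1024 ≡ 1389^2 = 1929321 ≡ 1530 (mod 1541)
1540 = 1024 + 512 + 4 in binary powers of 2.
So 11^1540 ≡ 1530 · 1389 · 772 ≡ 967 (mod 1541).
Since 967 ≠ 1, base 11 is a Fermat witness: 1541 is composite.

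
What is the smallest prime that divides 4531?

23

4531 is odd.
Digit sum 13, not divisible by 3.
Ends in 1: not divisible by 5.
7: 4531 = 7·647 + 2
11: 4531 = 11·411 + 10
13: 4531 = 13·348 + 7
17: 4531 = 17·266 + 9
19: 4531 = 19·238 + 9
23: 4531 = 23·197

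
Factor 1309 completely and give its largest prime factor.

17

1309 = 7 · 187
187 = 11 · 17
17 is prime.
So 1309 = 7 · 11 · 17; the largest prime factor is 17.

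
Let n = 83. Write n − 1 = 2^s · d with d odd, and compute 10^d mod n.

83 − 1 = 82 = 2^1 · 41, so d = 41.
10^1 ≡ 10 (mod 83)
10^2 ≡ 10^2 = 100 ≡ 17 (mod 83)
10^4 ≡ 17^2 = 289 ≡ 40 (mod 83)
10^8 ≡ 40^2 = 1600 ≡ 23 (mod 83)
10^16 ≡ 23^2 = 529 ≡ 31 (mod 83)
10^32 ≡ 31^2 = 961 ≡ 48 (mod 83)
41 = 32 + 8 + 1 in binary powers of 2.
So 10^41 ≡ 48 · 23 · 10 ≡ 1 (mod 83).
Since 10^d ≡ 1 (mod 83), base 10 does not prove 83 composite.

1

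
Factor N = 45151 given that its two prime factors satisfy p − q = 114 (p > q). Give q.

Since p = q + 114, we have 45151 = q(q + 114), so q² + 114q − 45151 = 0.
Discriminant: 114² + 4·45151 = 12996 + 180604 = 193600; √193600 = 440.
q = (−114 + 440)/2 = 163, and p = q + 114 = 277.
Check: 163 · 277 = 45151.

163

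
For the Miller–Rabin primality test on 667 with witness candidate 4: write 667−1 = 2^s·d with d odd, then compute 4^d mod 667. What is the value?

667 − 1 = 666 = 2^1 · 333, so d = 333.
4^1 ≡ 4 (mod 667)
4^2 ≡ 4^2 = 16 ≡ 16 (mod 667)
4^4 ≡ 16^2 = 256 ≡ 256 (mod 667)
4^8 ≡ 256^2 = 65536 ≡ 170 (mod 667)
4^16 ≡ 170^2 = 28900 ≡ 219 (mod 667)
4^32 ≡ 219^2 = 47961 ≡ 604 (mod 667)
4^64 ≡ 604^2 = 364816 ≡ 634 (mod 667)
4^128 ≡ 634^2 = 401956 ≡ 422 (mod 667)
4^256 ≡ 422^2 = 178084 ≡ 662 (mod 667)
333 = 256 + 64 + 8 + 4 + 1 in binary powers of 2.
So 4^333 ≡ 662 · 634 · 170 · 256 · 4 ≡ 179 (mod 667).
Squaring chain: 179; never reaches −1, so base 4 is a Miller–Rabin witness that 667 is composite.

179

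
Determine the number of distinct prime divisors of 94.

94 = 2 · 47
94 = 2 · 47, which has 2 distinct prime factors.

2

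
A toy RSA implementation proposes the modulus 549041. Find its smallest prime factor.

549041 is odd.
Digit sum 23, not divisible by 3.
Ends in 1: not divisible by 5.
7: 549041 = 7·78434 + 3
11: 549041 = 11·49912 + 9
13: 549041 = 13·42233 + 12
17: 549041 = 17·32296 + 9
19: 549041 = 19·28896 + 17
23: 549041 = 23·23871 + 8
29: 549041 = 29·18932 + 13
31: 549041 = 31·17711

31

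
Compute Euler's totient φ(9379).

Factor: 9379 = 83 · 113.
φ(9379) = (83−1) · (113−1) = 82 · 112 = 9184.

9184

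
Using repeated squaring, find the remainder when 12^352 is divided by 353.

1

12^1 ≡ 12 (mod 353)
12^2 ≡ 12^2 = 144 ≡ 144 (mod 353)
12^4 ≡ 144^2 = 20736 ≡ 262 (mod 353)
12^8 ≡ 262^2 = 68644 ≡ 162 (mod 353)
12^16 ≡ 162^2 = 26244 ≡ 122 (mod 353)
12^32 ≡ 122^2 = 14884 ≡ 58 (mod 353)
12^64 ≡ 58^2 = 3364 ≡ 187 (mod 353)
12^128 ≡ 187^2 = 34969 ≡ 22 (mod 353)
12^256 ≡ 22^2 = 484 ≡ 131 (mod 353)
352 = 256 + 64 + 32 in binary powers of 2.
So 12^352 ≡ 131 · 187 · 58 ≡ 1 (mod 353).
Since the result is 1, base 12 gives no evidence that 353 is composite.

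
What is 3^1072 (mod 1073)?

848

3^1 ≡ 3 (mod 1073)
3^2 ≡ 3^2 = 9 ≡ 9 (mod 1073)
3^4 ≡ 9^2 = 81 ≡ 81 (mod 1073)
3^8 ≡ 81^2 = 6561 ≡ 123 (mod 1073)
3^16 ≡ 123^2 = 15129 ≡ 107 (mod 1073)
3^32 ≡ 107^2 = 11449 ≡ 719 (mod 1073)
3^64 ≡ 719^2 = 516961 ≡ 848 (mod 1073)
3^128 ≡ 848^2 = 719104 ≡ 194 (mod 1073)
3^256 ≡ 194^2 = 37636 ≡ 81 (mod 1073)
3^512 ≡ 81^2 = 6561 ≡ 123 (mod 1073)
3^1024 ≡ 123^2 = 15129 ≡ 107 (mod 1073)
1072 = 1024 + 32 + 16 in binary powers of 2.
So 3^1072 ≡ 107 · 719 · 107 ≡ 848 (mod 1073).
Since 848 ≠ 1, base 3 is a Fermat witness: 1073 is composite.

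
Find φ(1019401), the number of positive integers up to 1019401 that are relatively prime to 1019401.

982800

Factor: 1019401 = 43 · 151 · 157.
φ(1019401) = (43−1) · (151−1) · (157−1) = 42 · 150 · 156 = 982800.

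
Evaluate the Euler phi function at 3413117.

3343680

Factor: 3413117 = 109 · 173 · 181.
φ(3413117) = (109−1) · (173−1) · (181−1) = 108 · 172 · 180 = 3343680.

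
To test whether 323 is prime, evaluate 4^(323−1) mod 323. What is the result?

4^1 ≡ 4 (mod 323)
4^2 ≡ 4^2 = 16 ≡ 16 (mod 323)
4^4 ≡ 16^2 = 256 ≡ 256 (mod 323)
4^8 ≡ 256^2 = 65536 ≡ 290 (mod 323)
4^16 ≡ 290^2 = 84100 ≡ 120 (mod 323)
4^32 ≡ 120^2 = 14400 ≡ 188 (mod 323)
4^64 ≡ 188^2 = 35344 ≡ 137 (mod 323)
4^128 ≡ 137^2 = 18769 ≡ 35 (mod 323)
4^256 ≡ 35^2 = 1225 ≡ 256 (mod 323)
322 = 256 + 64 + 2 in binary powers of 2.
So 4^322 ≡ 256 · 137 · 16 ≡ 101 (mod 323).
Since 101 ≠ 1, base 4 is a Fermat witness: 323 is composite.

101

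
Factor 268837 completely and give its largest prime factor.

83

268837 = 41 · 6557
6557 = 79 · 83
83 is prime.
So 268837 = 41 · 79 · 83; the largest prime factor is 83.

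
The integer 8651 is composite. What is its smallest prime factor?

8651 is odd.
Digit sum 20, not divisible by 3.
Ends in 1: not divisible by 5.
7: 8651 = 7·1235 + 6
11: 8651 = 11·786 + 5
13: 8651 = 13·665 + 6
17: 8651 = 17·508 + 15
19: 8651 = 19·455 + 6
23: 8651 = 23·376 + 3
29: 8651 = 29·298 + 9
31: 8651 = 31·279 + 2
37: 8651 = 37·233 + 30
41: 8651 = 41·211

41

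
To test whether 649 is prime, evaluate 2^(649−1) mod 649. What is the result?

80

2^1 ≡ 2 (mod 649)
2^2 ≡ 2^2 = 4 ≡ 4 (mod 649)
2^4 ≡ 4^2 = 16 ≡ 16 (mod 649)
2^8 ≡ 16^2 = 256 ≡ 256 (mod 649)
2^16 ≡ 256^2 = 65536 ≡ 636 (mod 649)
2^32 ≡ 636^2 = 404496 ≡ 169 (mod 649)
2^64 ≡ 169^2 = 28561 ≡ 5 (mod 649)
2^128 ≡ 5^2 = 25 ≡ 25 (mod 649)
2^256 ≡ 25^2 = 625 ≡ 625 (mod 649)
2^512 ≡ 625^2 = 390625 ≡ 576 (mod 649)
648 = 512 + 128 + 8 in binary powers of 2.
So 2^648 ≡ 576 · 25 · 256 ≡ 80 (mod 649).
Since 80 ≠ 1, base 2 is a Fermat witness: 649 is composite.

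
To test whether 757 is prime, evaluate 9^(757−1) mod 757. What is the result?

9^1 ≡ 9 (mod 757)
9^2 ≡ 9^2 = 81 ≡ 81 (mod 757)
9^4 ≡ 81^2 = 6561 ≡ 505 (mod 757)
9^8 ≡ 505^2 = 255025 ≡ 673 (mod 757)
9^16 ≡ 673^2 = 452929 ≡ 243 (mod 757)
9^32 ≡ 243^2 = 59049 ≡ 3 (mod 757)
9^64 ≡ 3^2 = 9 ≡ 9 (mod 757)
9^128 ≡ 9^2 = 81 ≡ 81 (mod 757)
9^256 ≡ 81^2 = 6561 ≡ 505 (mod 757)
9^512 ≡ 505^2 = 255025 ≡ 673 (mod 757)
756 = 512 + 128 + 64 + 32 + 16 + 4 in binary powers of 2.
So 9^756 ≡ 673 · 81 · 9 · 3 · 243 · 505 ≡ 1 (mod 757).
Since the result is 1, base 9 gives no evidence that 757 is composite.

1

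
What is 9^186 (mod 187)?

9^1 ≡ 9 (mod 187)
9^2 ≡ 9^2 = 81 ≡ 81 (mod 187)
9^4 ≡ 81^2 = 6561 ≡ 16 (mod 187)
9^8 ≡ 16^2 = 256 ≡ 69 (mod 187)
9^16 ≡ 69^2 = 4761 ≡ 86 (mod 187)
9^32 ≡ 86^2 = 7396 ≡ 103 (mod 187)
9^64 ≡ 103^2 = 10609 ≡ 137 (mod 187)
9^128 ≡ 137^2 = 18769 ≡ 69 (mod 187)
186 = 128 + 32 + 16 + 8 + 2 in binary powers of 2.
So 9^186 ≡ 69 · 103 · 86 · 69 · 81 ≡ 64 (mod 187).
Since 64 ≠ 1, base 9 is a Fermat witness: 187 is composite.

64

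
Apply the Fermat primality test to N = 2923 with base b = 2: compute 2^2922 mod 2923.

2^1 ≡ 2 (mod 2923)
2^2 ≡ 2^2 = 4 ≡ 4 (mod 2923)
2^4 ≡ 4^2 = 16 ≡ 16 (mod 2923)
2^8 ≡ 16^2 = 256 ≡ 256 (mod 2923)
2^16 ≡ 256^2 = 65536 ≡ 1230 (mod 2923)
2^32 ≡ 1230^2 = 1512900 ≡ 1709 (mod 2923)
2^64 ≡ 1709^2 = 2920681 ≡ 604 (mod 2923)
2^128 ≡ 604^2 = 364816 ≡ 2364 (mod 2923)
2^256 ≡ 2364^2 = 5588496 ≡ 2643 (mod 2923)
2^512 ≡ 2643^2 = 6985449 ≡ 2402 (mod 2923)
2^1024 ≡ 2402^2 = 5769604 ≡ 2525 (mod 2923)
2^2048 ≡ 2525^2 = 6375625 ≡ 562 (mod 2923)
2922 = 2048 + 512 + 256 + 64 + 32 + 8 + 2 in binary powers of 2.
So 2^2922 ≡ 562 · 2402 · 2643 · 604 · 1709 · 256 · 4 ≡ 2617 (mod 2923).
Since 2617 ≠ 1, base 2 is a Fermat witness: 2923 is composite.

2617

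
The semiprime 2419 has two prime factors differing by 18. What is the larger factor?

Since p = q + 18, we have 2419 = q(q + 18), so q² + 18q − 2419 = 0.
Discriminant: 18² + 4·2419 = 324 + 9676 = 10000; √10000 = 100.
q = (−18 + 100)/2 = 41, and p = q + 18 = 59.
Check: 41 · 59 = 2419.

59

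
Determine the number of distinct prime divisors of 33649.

4

33649 = 7 · 4807
4807 = 11 · 437
437 = 19 · 23
33649 = 7 · 11 · 19 · 23, which has 4 distinct prime factors.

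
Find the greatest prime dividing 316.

316 = 2 · 158
158 = 2 · 79
79 is prime.
So 316 = 2^2 · 79; the largest prime factor is 79.

79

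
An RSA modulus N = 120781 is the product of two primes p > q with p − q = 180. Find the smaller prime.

269

Since p = q + 180, we have 120781 = q(q + 180), so q² + 180q − 120781 = 0.
Discriminant: 180² + 4·120781 = 32400 + 483124 = 515524; √515524 = 718.
q = (−180 + 718)/2 = 269, and p = q + 180 = 449.
Check: 269 · 449 = 120781.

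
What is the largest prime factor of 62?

31

62 = 2 · 31
31 is prime.
So 62 = 2 · 31; the largest prime factor is 31.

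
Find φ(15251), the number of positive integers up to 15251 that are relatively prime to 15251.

Factor: 15251 = 101 · 151.
φ(15251) = (101−1) · (151−1) = 100 · 150 = 15000.

15000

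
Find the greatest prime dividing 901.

901 = 17 · 53
53 is prime.
So 901 = 17 · 53; the largest prime factor is 53.

53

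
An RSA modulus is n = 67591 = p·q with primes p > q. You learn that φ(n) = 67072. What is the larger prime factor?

φ(n) = (p−1)(q−1) = n − (p+q) + 1, so p + q = 67591 − 67072 + 1 = 520.
p and q are the roots of t² − 520t + 67591 = 0.
Discriminant: 520² − 4·67591 = 270400 − 270364 = 36; √36 = 6.
q = (520 − 6)/2 = 257, p = (520 + 6)/2 = 263.
Check: 257 · 263 = 67591.

263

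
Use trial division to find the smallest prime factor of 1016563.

43

1016563 is odd.
Digit sum 22, not divisible by 3.
Ends in 3: not divisible by 5.
7: 1016563 = 7·145223 + 2
11: 1016563 = 11·92414 + 9
13: 1016563 = 13·78197 + 2
17: 1016563 = 17·59797 + 14
19: 1016563 = 19·53503 + 6
23: 1016563 = 23·44198 + 9
29: 1016563 = 29·35053 + 26
31: 1016563 = 31·32792 + 11
37: 1016563 = 37·27474 + 25
41: 1016563 = 41·24794 + 9
43: 1016563 = 43·23641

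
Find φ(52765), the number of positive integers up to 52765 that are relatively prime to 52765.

41280

Factor: 52765 = 5 · 61 · 173.
φ(52765) = (5−1) · (61−1) · (173−1) = 4 · 60 · 172 = 41280.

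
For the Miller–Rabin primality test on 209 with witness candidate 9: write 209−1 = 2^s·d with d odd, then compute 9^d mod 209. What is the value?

209 − 1 = 208 = 2^4 · 13, so d = 13.
9^1 ≡ 9 (mod 209)
9^2 ≡ 9^2 = 81 ≡ 81 (mod 209)
9^4 ≡ 81^2 = 6561 ≡ 82 (mod 209)
9^8 ≡ 82^2 = 6724 ≡ 36 (mod 209)
13 = 8 + 4 + 1 in binary powers of 2.
So 9^13 ≡ 36 · 82 · 9 ≡ 25 (mod 209).
Squaring chain: 25 → 207 → 4 → 16; never reaches −1, so base 9 is a Miller–Rabin witness that 209 is composite.

25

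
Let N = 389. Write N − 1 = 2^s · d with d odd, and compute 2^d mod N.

115

389 − 1 = 388 = 2^2 · 97, so d = 97.
2^1 ≡ 2 (mod 389)
2^2 ≡ 2^2 = 4 ≡ 4 (mod 389)
2^4 ≡ 4^2 = 16 ≡ 16 (mod 389)
2^8 ≡ 16^2 = 256 ≡ 256 (mod 389)
2^16 ≡ 256^2 = 65536 ≡ 184 (mod 389)
2^32 ≡ 184^2 = 33856 ≡ 13 (mod 389)
2^64 ≡ 13^2 = 169 ≡ 169 (mod 389)
97 = 64 + 32 + 1 in binary powers of 2.
So 2^97 ≡ 169 · 13 · 2 ≡ 115 (mod 389).
Squaring chain: 115 → 388; reaches −1, so base 2 does not prove 389 composite.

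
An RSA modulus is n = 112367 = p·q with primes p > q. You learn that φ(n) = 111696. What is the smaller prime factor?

φ(n) = (p−1)(q−1) = n − (p+q) + 1, so p + q = 112367 − 111696 + 1 = 672.
p and q are the roots of t² − 672t + 112367 = 0.
Discriminant: 672² − 4·112367 = 451584 − 449468 = 2116; √2116 = 46.
q = (672 − 46)/2 = 313, p = (672 + 46)/2 = 359.
Check: 313 · 359 = 112367.

313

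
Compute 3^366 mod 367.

3^1 ≡ 3 (mod 367)
3^2 ≡ 3^2 = 9 ≡ 9 (mod 367)
3^4 ≡ 9^2 = 81 ≡ 81 (mod 367)
3^8 ≡ 81^2 = 6561 ≡ 322 (mod 367)
3^16 ≡ 322^2 = 103684 ≡ 190 (mod 367)
3^32 ≡ 190^2 = 36100 ≡ 134 (mod 367)
3^64 ≡ 134^2 = 17956 ≡ 340 (mod 367)
3^128 ≡ 340^2 = 115600 ≡ 362 (mod 367)
3^256 ≡ 362^2 = 131044 ≡ 25 (mod 367)
366 = 256 + 64 + 32 + 8 + 4 + 2 in binary powers of 2.
So 3^366 ≡ 25 · 340 · 134 · 322 · 81 · 9 ≡ 1 (mod 367).
Since the result is 1, base 3 gives no evidence that 367 is composite.

1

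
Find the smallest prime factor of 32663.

32663 is odd.
Digit sum 20, not divisible by 3.
Ends in 3: not divisible by 5.
7: 32663 = 7·4666 + 1
11: 32663 = 11·2969 + 4
13: 32663 = 13·2512 + 7
17: 32663 = 17·1921 + 6
19: 32663 = 19·1719 + 2
23: 32663 = 23·1420 + 3
29: 32663 = 29·1126 + 9
31: 32663 = 31·1053 + 20
37: 32663 = 37·882 + 29
41: 32663 = 41·796 + 27
43: 32663 = 43·759 + 26
47: 32663 = 47·694 + 45
53: 32663 = 53·616 + 15
59: 32663 = 59·553 + 36
61: 32663 = 61·535 + 28
67: 32663 = 67·487 + 34
71: 32663 = 71·460 + 3
73: 32663 = 73·447 + 32
79: 32663 = 79·413 + 36
83: 32663 = 83·393 + 44
89: 32663 = 89·367

89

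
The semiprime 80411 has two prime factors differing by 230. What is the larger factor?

Since p = q + 230, we have 80411 = q(q + 230), so q² + 230q − 80411 = 0.
Discriminant: 230² + 4·80411 = 52900 + 321644 = 374544; √374544 = 612.
q = (−230 + 612)/2 = 191, and p = q + 230 = 421.
Check: 191 · 421 = 80411.

421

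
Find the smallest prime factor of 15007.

15007 is odd.
Digit sum 13, not divisible by 3.
Ends in 7: not divisible by 5.
7: 15007 = 7·2143 + 6
11: 15007 = 11·1364 + 3
13: 15007 = 13·1154 + 5
17: 15007 = 17·882 + 13
19: 15007 = 19·789 + 16
23: 15007 = 23·652 + 11
29: 15007 = 29·517 + 14
31: 15007 = 31·484 + 3
37: 15007 = 37·405 + 22
41: 15007 = 41·366 + 1
43: 15007 = 43·349

43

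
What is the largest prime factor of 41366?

41366 = 2 · 20683
20683 = 13 · 1591
1591 = 37 · 43
43 is prime.
So 41366 = 2 · 13 · 37 · 43; the largest prime factor is 43.

43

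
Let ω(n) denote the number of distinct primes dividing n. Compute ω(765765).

6

765765 = 3^2 · 85085
85085 = 5 · 17017
17017 = 7 · 2431
2431 = 11 · 221
221 = 13 · 17
765765 = 3^2 · 5 · 7 · 11 · 13 · 17, which has 6 distinct prime factors.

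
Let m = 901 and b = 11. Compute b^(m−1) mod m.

259

11^1 ≡ 11 (mod 901)
11^2 ≡ 11^2 = 121 ≡ 121 (mod 901)
11^4 ≡ 121^2 = 14641 ≡ 225 (mod 901)
11^8 ≡ 225^2 = 50625 ≡ 169 (mod 901)
11^16 ≡ 169^2 = 28561 ≡ 630 (mod 901)
11^32 ≡ 630^2 = 396900 ≡ 460 (mod 901)
11^64 ≡ 460^2 = 211600 ≡ 766 (mod 901)
11^128 ≡ 766^2 = 586756 ≡ 205 (mod 901)
11^256 ≡ 205^2 = 42025 ≡ 579 (mod 901)
11^512 ≡ 579^2 = 335241 ≡ 69 (mod 901)
900 = 512 + 256 + 128 + 4 in binary powers of 2.
So 11^900 ≡ 69 · 579 · 205 · 225 ≡ 259 (mod 901).
Since 259 ≠ 1, base 11 is a Fermat witness: 901 is composite.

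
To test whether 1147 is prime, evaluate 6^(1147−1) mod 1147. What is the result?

6^1 ≡ 6 (mod 1147)
6^2 ≡ 6^2 = 36 ≡ 36 (mod 1147)
6^4 ≡ 36^2 = 1296 ≡ 149 (mod 1147)
6^8 ≡ 149^2 = 22201 ≡ 408 (mod 1147)
6^16 ≡ 408^2 = 166464 ≡ 149 (mod 1147)
6^32 ≡ 149^2 = 22201 ≡ 408 (mod 1147)
6^64 ≡ 408^2 = 166464 ≡ 149 (mod 1147)
6^128 ≡ 149^2 = 22201 ≡ 408 (mod 1147)
6^256 ≡ 408^2 = 166464 ≡ 149 (mod 1147)
6^512 ≡ 149^2 = 22201 ≡ 408 (mod 1147)
6^1024 ≡ 408^2 = 166464 ≡ 149 (mod 1147)
1146 = 1024 + 64 + 32 + 16 + 8 + 2 in binary powers of 2.
So 6^1146 ≡ 149 · 149 · 408 · 149 · 408 · 36 ≡ 776 (mod 1147).
Since 776 ≠ 1, base 6 is a Fermat witness: 1147 is composite.

776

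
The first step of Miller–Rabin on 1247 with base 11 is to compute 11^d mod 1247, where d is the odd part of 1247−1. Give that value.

1247 − 1 = 1246 = 2^1 · 623, so d = 623.
11^1 ≡ 11 (mod 1247)
11^2 ≡ 11^2 = 121 ≡ 121 (mod 1247)
11^4 ≡ 121^2 = 14641 ≡ 924 (mod 1247)
11^8 ≡ 924^2 = 853776 ≡ 828 (mod 1247)
11^16 ≡ 828^2 = 685584 ≡ 981 (mod 1247)
11^32 ≡ 981^2 = 962361 ≡ 924 (mod 1247)
11^64 ≡ 924^2 = 853776 ≡ 828 (mod 1247)
11^128 ≡ 828^2 = 685584 ≡ 981 (mod 1247)
11^256 ≡ 981^2 = 962361 ≡ 924 (mod 1247)
11^512 ≡ 924^2 = 853776 ≡ 828 (mod 1247)
623 = 512 + 64 + 32 + 8 + 4 + 2 + 1 in binary powers of 2.
So 11^623 ≡ 828 · 828 · 924 · 828 · 924 · 121 · 11 ≡ 302 (mod 1247).
Squaring chain: 302; never reaches −1, so base 11 is a Miller–Rabin witness that 1247 is composite.

302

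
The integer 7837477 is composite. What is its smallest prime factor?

71

7837477 is odd.
Digit sum 43, not divisible by 3.
Ends in 7: not divisible by 5.
7: 7837477 = 7·1119639 + 4
11: 7837477 = 11·712497 + 10
13: 7837477 = 13·602882 + 11
17: 7837477 = 17·461028 + 1
19: 7837477 = 19·412498 + 15
23: 7837477 = 23·340759 + 20
29: 7837477 = 29·270257 + 24
31: 7837477 = 31·252821 + 26
37: 7837477 = 37·211823 + 26
41: 7837477 = 41·191157 + 40
43: 7837477 = 43·182266 + 39
47: 7837477 = 47·166754 + 39
53: 7837477 = 53·147876 + 49
59: 7837477 = 59·132838 + 35
61: 7837477 = 61·128483 + 14
67: 7837477 = 67·116977 + 18
71: 7837477 = 71·110387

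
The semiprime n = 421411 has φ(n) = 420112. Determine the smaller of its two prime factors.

617

φ(n) = (p−1)(q−1) = n − (p+q) + 1, so p + q = 421411 − 420112 + 1 = 1300.
p and q are the roots of t² − 1300t + 421411 = 0.
Discriminant: 1300² − 4·421411 = 1690000 − 1685644 = 4356; √4356 = 66.
q = (1300 − 66)/2 = 617, p = (1300 + 66)/2 = 683.
Check: 617 · 683 = 421411.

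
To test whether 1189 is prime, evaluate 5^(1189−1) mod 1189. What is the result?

674

5^1 ≡ 5 (mod 1189)
5^2 ≡ 5^2 = 25 ≡ 25 (mod 1189)
5^4 ≡ 25^2 = 625 ≡ 625 (mod 1189)
5^8 ≡ 625^2 = 390625 ≡ 633 (mod 1189)
5^16 ≡ 633^2 = 400689 ≡ 1185 (mod 1189)
5^32 ≡ 1185^2 = 1404225 ≡ 16 (mod 1189)
5^64 ≡ 16^2 = 256 ≡ 256 (mod 1189)
5^128 ≡ 256^2 = 65536 ≡ 141 (mod 1189)
5^256 ≡ 141^2 = 19881 ≡ 857 (mod 1189)
5^512 ≡ 857^2 = 734449 ≡ 836 (mod 1189)
5^1024 ≡ 836^2 = 698896 ≡ 953 (mod 1189)
1188 = 1024 + 128 + 32 + 4 in binary powers of 2.
So 5^1188 ≡ 953 · 141 · 16 · 625 ≡ 674 (mod 1189).
Since 674 ≠ 1, base 5 is a Fermat witness: 1189 is composite.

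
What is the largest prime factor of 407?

37

407 = 11 · 37
37 is prime.
So 407 = 11 · 37; the largest prime factor is 37.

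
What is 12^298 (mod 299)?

12^1 ≡ 12 (mod 299)
12^2 ≡ 12^2 = 144 ≡ 144 (mod 299)
12^4 ≡ 144^2 = 20736 ≡ 105 (mod 299)
12^8 ≡ 105^2 = 11025 ≡ 261 (mod 299)
12^16 ≡ 261^2 = 68121 ≡ 248 (mod 299)
12^32 ≡ 248^2 = 61504 ≡ 209 (mod 299)
12^64 ≡ 209^2 = 43681 ≡ 27 (mod 299)
12^128 ≡ 27^2 = 729 ≡ 131 (mod 299)
12^256 ≡ 131^2 = 17161 ≡ 118 (mod 299)
298 = 256 + 32 + 8 + 2 in binary powers of 2.
So 12^298 ≡ 118 · 209 · 261 · 144 ≡ 196 (mod 299).
Since 196 ≠ 1, base 12 is a Fermat witness: 299 is composite.

196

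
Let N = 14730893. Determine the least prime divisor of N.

79

14730893 is odd.
Digit sum 35, not divisible by 3.
Ends in 3: not divisible by 5.
7: 14730893 = 7·2104413 + 2
11: 14730893 = 11·1339172 + 1
13: 14730893 = 13·1133145 + 8
17: 14730893 = 17·866523 + 2
19: 14730893 = 19·775310 + 3
23: 14730893 = 23·640473 + 14
29: 14730893 = 29·507961 + 24
31: 14730893 = 31·475190 + 3
37: 14730893 = 37·398132 + 9
41: 14730893 = 41·359290 + 3
43: 14730893 = 43·342578 + 39
47: 14730893 = 47·313423 + 12
53: 14730893 = 53·277941 + 20
59: 14730893 = 59·249676 + 9
61: 14730893 = 61·241490 + 3
67: 14730893 = 67·219864 + 5
71: 14730893 = 71·207477 + 26
73: 14730893 = 73·201793 + 4
79: 14730893 = 79·186467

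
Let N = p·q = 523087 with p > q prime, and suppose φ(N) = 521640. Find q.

691

φ(n) = (p−1)(q−1) = n − (p+q) + 1, so p + q = 523087 − 521640 + 1 = 1448.
p and q are the roots of t² − 1448t + 523087 = 0.
Discriminant: 1448² − 4·523087 = 2096704 − 2092348 = 4356; √4356 = 66.
q = (1448 − 66)/2 = 691, p = (1448 + 66)/2 = 757.
Check: 691 · 757 = 523087.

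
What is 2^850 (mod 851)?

2^1 ≡ 2 (mod 851)
2^2 ≡ 2^2 = 4 ≡ 4 (mod 851)
2^4 ≡ 4^2 = 16 ≡ 16 (mod 851)
2^8 ≡ 16^2 = 256 ≡ 256 (mod 851)
2^16 ≡ 256^2 = 65536 ≡ 9 (mod 851)
2^32 ≡ 9^2 = 81 ≡ 81 (mod 851)
2^64 ≡ 81^2 = 6561 ≡ 604 (mod 851)
2^128 ≡ 604^2 = 364816 ≡ 588 (mod 851)
2^256 ≡ 588^2 = 345744 ≡ 238 (mod 851)
2^512 ≡ 238^2 = 56644 ≡ 478 (mod 851)
850 = 512 + 256 + 64 + 16 + 2 in binary powers of 2.
So 2^850 ≡ 478 · 238 · 604 · 9 · 4 ≡ 169 (mod 851).
Since 169 ≠ 1, base 2 is a Fermat witness: 851 is composite.

169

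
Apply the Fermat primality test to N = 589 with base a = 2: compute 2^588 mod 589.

2^1 ≡ 2 (mod 589)
2^2 ≡ 2^2 = 4 ≡ 4 (mod 589)
2^4 ≡ 4^2 = 16 ≡ 16 (mod 589)
2^8 ≡ 16^2 = 256 ≡ 256 (mod 589)
2^16 ≡ 256^2 = 65536 ≡ 157 (mod 589)
2^32 ≡ 157^2 = 24649 ≡ 500 (mod 589)
2^64 ≡ 500^2 = 250000 ≡ 264 (mod 589)
2^128 ≡ 264^2 = 69696 ≡ 194 (mod 589)
2^256 ≡ 194^2 = 37636 ≡ 529 (mod 589)
2^512 ≡ 529^2 = 279841 ≡ 66 (mod 589)
588 = 512 + 64 + 8 + 4 in binary powers of 2.
So 2^588 ≡ 66 · 264 · 256 · 16 ≡ 163 (mod 589).
Since 163 ≠ 1, base 2 is a Fermat witness: 589 is composite.

163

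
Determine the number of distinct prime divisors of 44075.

3

44075 = 5^2 · 1763
1763 = 41 · 43
44075 = 5^2 · 41 · 43, which has 3 distinct prime factors.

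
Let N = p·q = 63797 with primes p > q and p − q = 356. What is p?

487

Since p = q + 356, we have 63797 = q(q + 356), so q² + 356q − 63797 = 0.
Discriminant: 356² + 4·63797 = 126736 + 255188 = 381924; √381924 = 618.
q = (−356 + 618)/2 = 131, and p = q + 356 = 487.
Check: 131 · 487 = 63797.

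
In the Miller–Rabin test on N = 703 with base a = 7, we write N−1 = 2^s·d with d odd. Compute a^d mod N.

703 − 1 = 702 = 2^1 · 351, so d = 351.
7^1 ≡ 7 (mod 703)
7^2 ≡ 7^2 = 49 ≡ 49 (mod 703)
7^4 ≡ 49^2 = 2401 ≡ 292 (mod 703)
7^8 ≡ 292^2 = 85264 ≡ 201 (mod 703)
7^16 ≡ 201^2 = 40401 ≡ 330 (mod 703)
7^32 ≡ 330^2 = 108900 ≡ 638 (mod 703)
7^64 ≡ 638^2 = 407044 ≡ 7 (mod 703)
7^128 ≡ 7^2 = 49 ≡ 49 (mod 703)
7^256 ≡ 49^2 = 2401 ≡ 292 (mod 703)
351 = 256 + 64 + 16 + 8 + 4 + 2 + 1 in binary powers of 2.
So 7^351 ≡ 292 · 7 · 330 · 201 · 292 · 49 · 7 ≡ 1 (mod 703).
Since 7^d ≡ 1 (mod 703), base 7 does not prove 703 composite.

1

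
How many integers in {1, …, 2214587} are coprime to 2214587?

Factor: 2214587 = 89 · 149 · 167.
φ(2214587) = (89−1) · (149−1) · (167−1) = 88 · 148 · 166 = 2161984.

2161984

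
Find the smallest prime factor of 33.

33 is odd.
Digit sum 6, divisible by 3.

3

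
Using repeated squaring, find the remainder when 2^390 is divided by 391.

2^1 ≡ 2 (mod 391)
2^2 ≡ 2^2 = 4 ≡ 4 (mod 391)
2^4 ≡ 4^2 = 16 ≡ 16 (mod 391)
2^8 ≡ 16^2 = 256 ≡ 256 (mod 391)
2^16 ≡ 256^2 = 65536 ≡ 239 (mod 391)
2^32 ≡ 239^2 = 57121 ≡ 35 (mod 391)
2^64 ≡ 35^2 = 1225 ≡ 52 (mod 391)
2^128 ≡ 52^2 = 2704 ≡ 358 (mod 391)
2^256 ≡ 358^2 = 128164 ≡ 307 (mod 391)
390 = 256 + 128 + 4 + 2 in binary powers of 2.
So 2^390 ≡ 307 · 358 · 16 · 4 ≡ 285 (mod 391).
Since 285 ≠ 1, base 2 is a Fermat witness: 391 is composite.

285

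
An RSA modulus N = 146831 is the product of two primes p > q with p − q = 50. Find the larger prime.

409

Since p = q + 50, we have 146831 = q(q + 50), so q² + 50q − 146831 = 0.
Discriminant: 50² + 4·146831 = 2500 + 587324 = 589824; √589824 = 768.
q = (−50 + 768)/2 = 359, and p = q + 50 = 409.
Check: 359 · 409 = 146831.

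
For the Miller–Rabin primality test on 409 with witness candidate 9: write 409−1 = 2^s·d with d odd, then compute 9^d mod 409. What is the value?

408

409 − 1 = 408 = 2^3 · 51, so d = 51.
9^1 ≡ 9 (mod 409)
9^2 ≡ 9^2 = 81 ≡ 81 (mod 409)
9^4 ≡ 81^2 = 6561 ≡ 17 (mod 409)
9^8 ≡ 17^2 = 289 ≡ 289 (mod 409)
9^16 ≡ 289^2 = 83521 ≡ 85 (mod 409)
9^32 ≡ 85^2 = 7225 ≡ 272 (mod 409)
51 = 32 + 16 + 2 + 1 in binary powers of 2.
So 9^51 ≡ 272 · 85 · 81 · 9 ≡ 408 (mod 409).
Since 9^d ≡ 408 (mod 409), base 9 does not prove 409 composite.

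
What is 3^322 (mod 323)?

264

3^1 ≡ 3 (mod 323)
3^2 ≡ 3^2 = 9 ≡ 9 (mod 323)
3^4 ≡ 9^2 = 81 ≡ 81 (mod 323)
3^8 ≡ 81^2 = 6561 ≡ 101 (mod 323)
3^16 ≡ 101^2 = 10201 ≡ 188 (mod 323)
3^32 ≡ 188^2 = 35344 ≡ 137 (mod 323)
3^64 ≡ 137^2 = 18769 ≡ 35 (mod 323)
3^128 ≡ 35^2 = 1225 ≡ 256 (mod 323)
3^256 ≡ 256^2 = 65536 ≡ 290 (mod 323)
322 = 256 + 64 + 2 in binary powers of 2.
So 3^322 ≡ 290 · 35 · 9 ≡ 264 (mod 323).
Since 264 ≠ 1, base 3 is a Fermat witness: 323 is composite.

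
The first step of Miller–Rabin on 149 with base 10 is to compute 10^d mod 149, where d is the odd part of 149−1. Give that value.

105

149 − 1 = 148 = 2^2 · 37, so d = 37.
10^1 ≡ 10 (mod 149)
10^2 ≡ 10^2 = 100 ≡ 100 (mod 149)
10^4 ≡ 100^2 = 10000 ≡ 17 (mod 149)
10^8 ≡ 17^2 = 289 ≡ 140 (mod 149)
10^16 ≡ 140^2 = 19600 ≡ 81 (mod 149)
10^32 ≡ 81^2 = 6561 ≡ 5 (mod 149)
37 = 32 + 4 + 1 in binary powers of 2.
So 10^37 ≡ 5 · 17 · 10 ≡ 105 (mod 149).
Squaring chain: 105 → 148; reaches −1, so base 10 does not prove 149 composite.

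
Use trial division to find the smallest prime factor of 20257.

20257 is odd.
Digit sum 16, not divisible by 3.
Ends in 7: not divisible by 5.
7: 20257 = 7·2893 + 6
11: 20257 = 11·1841 + 6
13: 20257 = 13·1558 + 3
17: 20257 = 17·1191 + 10
19: 20257 = 19·1066 + 3
23: 20257 = 23·880 + 17
29: 20257 = 29·698 + 15
31: 20257 = 31·653 + 14
37: 20257 = 37·547 + 18
41: 20257 = 41·494 + 3
43: 20257 = 43·471 + 4
47: 20257 = 47·431

47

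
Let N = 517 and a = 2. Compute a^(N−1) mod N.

460

2^1 ≡ 2 (mod 517)
2^2 ≡ 2^2 = 4 ≡ 4 (mod 517)
2^4 ≡ 4^2 = 16 ≡ 16 (mod 517)
2^8 ≡ 16^2 = 256 ≡ 256 (mod 517)
2^16 ≡ 256^2 = 65536 ≡ 394 (mod 517)
2^32 ≡ 394^2 = 155236 ≡ 136 (mod 517)
2^64 ≡ 136^2 = 18496 ≡ 401 (mod 517)
2^128 ≡ 401^2 = 160801 ≡ 14 (mod 517)
2^256 ≡ 14^2 = 196 ≡ 196 (mod 517)
2^512 ≡ 196^2 = 38416 ≡ 158 (mod 517)
516 = 512 + 4 in binary powers of 2.
So 2^516 ≡ 158 · 16 ≡ 460 (mod 517).
Since 460 ≠ 1, base 2 is a Fermat witness: 517 is composite.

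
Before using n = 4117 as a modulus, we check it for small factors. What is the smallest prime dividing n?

23

4117 is odd.
Digit sum 13, not divisible by 3.
Ends in 7: not divisible by 5.
7: 4117 = 7·588 + 1
11: 4117 = 11·374 + 3
13: 4117 = 13·316 + 9
17: 4117 = 17·242 + 3
19: 4117 = 19·216 + 13
23: 4117 = 23·179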